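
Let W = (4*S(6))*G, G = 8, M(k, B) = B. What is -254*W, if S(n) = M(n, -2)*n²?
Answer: 585216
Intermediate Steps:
S(n) = -2*n²
W = -2304 (W = (4*(-2*6²))*8 = (4*(-2*36))*8 = (4*(-72))*8 = -288*8 = -2304)
-254*W = -254*(-2304) = 585216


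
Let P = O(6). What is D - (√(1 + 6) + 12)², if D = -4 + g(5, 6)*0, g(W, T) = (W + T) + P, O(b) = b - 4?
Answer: -155 - 24*√7 ≈ -218.50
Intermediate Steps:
O(b) = -4 + b
P = 2 (P = -4 + 6 = 2)
g(W, T) = 2 + T + W (g(W, T) = (W + T) + 2 = (T + W) + 2 = 2 + T + W)
D = -4 (D = -4 + (2 + 6 + 5)*0 = -4 + 13*0 = -4 + 0 = -4)
D - (√(1 + 6) + 12)² = -4 - (√(1 + 6) + 12)² = -4 - (√7 + 12)² = -4 - (12 + √7)²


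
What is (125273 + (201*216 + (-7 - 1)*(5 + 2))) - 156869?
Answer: 11764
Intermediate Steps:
(125273 + (201*216 + (-7 - 1)*(5 + 2))) - 156869 = (125273 + (43416 - 8*7)) - 156869 = (125273 + (43416 - 56)) - 156869 = (125273 + 43360) - 156869 = 168633 - 156869 = 11764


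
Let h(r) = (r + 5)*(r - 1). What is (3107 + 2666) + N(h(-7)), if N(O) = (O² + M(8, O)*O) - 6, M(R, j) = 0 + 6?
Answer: 6119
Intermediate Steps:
h(r) = (-1 + r)*(5 + r) (h(r) = (5 + r)*(-1 + r) = (-1 + r)*(5 + r))
M(R, j) = 6
N(O) = -6 + O² + 6*O (N(O) = (O² + 6*O) - 6 = -6 + O² + 6*O)
(3107 + 2666) + N(h(-7)) = (3107 + 2666) + (-6 + (-5 + (-7)² + 4*(-7))² + 6*(-5 + (-7)² + 4*(-7))) = 5773 + (-6 + (-5 + 49 - 28)² + 6*(-5 + 49 - 28)) = 5773 + (-6 + 16² + 6*16) = 5773 + (-6 + 256 + 96) = 5773 + 346 = 6119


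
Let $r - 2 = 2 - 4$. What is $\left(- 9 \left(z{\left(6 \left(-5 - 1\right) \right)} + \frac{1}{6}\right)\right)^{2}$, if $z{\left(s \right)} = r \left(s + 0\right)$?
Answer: $\frac{9}{4} \approx 2.25$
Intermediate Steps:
$r = 0$ ($r = 2 + \left(2 - 4\right) = 2 - 2 = 0$)
$z{\left(s \right)} = 0$ ($z{\left(s \right)} = 0 \left(s + 0\right) = 0 s = 0$)
$\left(- 9 \left(z{\left(6 \left(-5 - 1\right) \right)} + \frac{1}{6}\right)\right)^{2} = \left(- 9 \left(0 + \frac{1}{6}\right)\right)^{2} = \left(\left(-9\right) \frac{1}{6}\right)^{2} = \left(- \frac{3}{2}\right)^{2} = \frac{9}{4}$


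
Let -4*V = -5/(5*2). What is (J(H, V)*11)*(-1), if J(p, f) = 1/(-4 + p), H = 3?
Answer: 11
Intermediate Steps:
V = ⅛ (V = -(-5)/(4*(5*2)) = -(-5)/(4*10) = -¼*(-½) = ⅛ ≈ 0.12500)
(J(H, V)*11)*(-1) = (11/(-4 + 3))*(-1) = (11/(-1))*(-1) = -1*11*(-1) = -11*(-1) = 11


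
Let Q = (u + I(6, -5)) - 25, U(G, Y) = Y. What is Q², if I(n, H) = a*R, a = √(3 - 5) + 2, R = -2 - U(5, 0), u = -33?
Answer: 3836 + 248*I*√2 ≈ 3836.0 + 350.73*I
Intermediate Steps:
R = -2 (R = -2 - 1*0 = -2 + 0 = -2)
a = 2 + I*√2 (a = √(-2) + 2 = I*√2 + 2 = 2 + I*√2 ≈ 2.0 + 1.4142*I)
I(n, H) = -4 - 2*I*√2 (I(n, H) = (2 + I*√2)*(-2) = -4 - 2*I*√2)
Q = -62 - 2*I*√2 (Q = (-33 + (-4 - 2*I*√2)) - 25 = (-37 - 2*I*√2) - 25 = -62 - 2*I*√2 ≈ -62.0 - 2.8284*I)
Q² = (-62 - 2*I*√2)²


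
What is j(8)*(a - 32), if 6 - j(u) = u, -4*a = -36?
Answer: 46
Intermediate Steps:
a = 9 (a = -¼*(-36) = 9)
j(u) = 6 - u
j(8)*(a - 32) = (6 - 1*8)*(9 - 32) = (6 - 8)*(-23) = -2*(-23) = 46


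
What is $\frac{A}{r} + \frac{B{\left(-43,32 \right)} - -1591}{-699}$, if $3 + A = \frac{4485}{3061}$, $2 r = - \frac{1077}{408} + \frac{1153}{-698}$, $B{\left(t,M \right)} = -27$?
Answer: $- \frac{663436008724}{435833766105} \approx -1.5222$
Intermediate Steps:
$r = - \frac{203695}{94928}$ ($r = \frac{- \frac{1077}{408} + \frac{1153}{-698}}{2} = \frac{\left(-1077\right) \frac{1}{408} + 1153 \left(- \frac{1}{698}\right)}{2} = \frac{- \frac{359}{136} - \frac{1153}{698}}{2} = \frac{1}{2} \left(- \frac{203695}{47464}\right) = - \frac{203695}{94928} \approx -2.1458$)
$A = - \frac{4698}{3061}$ ($A = -3 + \frac{4485}{3061} = - \frac{4698}{3061} \approx -1.5348$)
$\frac{A}{r} + \frac{B{\left(-43,32 \right)} - -1591}{-699} = - \frac{4698}{3061 \left(- \frac{203695}{94928}\right)} + \frac{-27 - -1591}{-699} = \left(- \frac{4698}{3061}\right) \left(- \frac{94928}{203695}\right) + \left(-27 + 1591\right) \left(- \frac{1}{699}\right) = \frac{445971744}{623510395} + 1564 \left(- \frac{1}{699}\right) = \frac{445971744}{623510395} - \frac{1564}{699} = - \frac{663436008724}{435833766105}$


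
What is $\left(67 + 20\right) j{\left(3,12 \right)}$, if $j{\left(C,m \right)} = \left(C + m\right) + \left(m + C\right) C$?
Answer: $5220$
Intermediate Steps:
$j{\left(C,m \right)} = C + m + C \left(C + m\right)$ ($j{\left(C,m \right)} = \left(C + m\right) + \left(C + m\right) C = \left(C + m\right) + C \left(C + m\right) = C + m + C \left(C + m\right)$)
$\left(67 + 20\right) j{\left(3,12 \right)} = \left(67 + 20\right) \left(3 + 12 + 3^{2} + 3 \cdot 12\right) = 87 \left(3 + 12 + 9 + 36\right) = 87 \cdot 60 = 5220$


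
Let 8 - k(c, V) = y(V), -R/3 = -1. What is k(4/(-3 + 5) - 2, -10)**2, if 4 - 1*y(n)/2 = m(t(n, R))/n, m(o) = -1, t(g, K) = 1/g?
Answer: 1/25 ≈ 0.040000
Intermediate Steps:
R = 3 (R = -3*(-1) = 3)
y(n) = 8 + 2/n (y(n) = 8 - (-2)/n = 8 + 2/n)
k(c, V) = -2/V (k(c, V) = 8 - (8 + 2/V) = 8 + (-8 - 2/V) = -2/V)
k(4/(-3 + 5) - 2, -10)**2 = (-2/(-10))**2 = (-2*(-1/10))**2 = (1/5)**2 = 1/25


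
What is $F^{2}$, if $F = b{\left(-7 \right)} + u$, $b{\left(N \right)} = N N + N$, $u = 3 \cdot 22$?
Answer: $11664$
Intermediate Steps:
$u = 66$
$b{\left(N \right)} = N + N^{2}$ ($b{\left(N \right)} = N^{2} + N = N + N^{2}$)
$F = 108$ ($F = - 7 \left(1 - 7\right) + 66 = \left(-7\right) \left(-6\right) + 66 = 42 + 66 = 108$)
$F^{2} = 108^{2} = 11664$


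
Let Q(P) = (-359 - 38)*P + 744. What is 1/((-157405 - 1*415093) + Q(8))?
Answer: -1/574930 ≈ -1.7393e-6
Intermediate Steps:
Q(P) = 744 - 397*P (Q(P) = -397*P + 744 = 744 - 397*P)
1/((-157405 - 1*415093) + Q(8)) = 1/((-157405 - 1*415093) + (744 - 397*8)) = 1/((-157405 - 415093) + (744 - 3176)) = 1/(-572498 - 2432) = 1/(-574930) = -1/574930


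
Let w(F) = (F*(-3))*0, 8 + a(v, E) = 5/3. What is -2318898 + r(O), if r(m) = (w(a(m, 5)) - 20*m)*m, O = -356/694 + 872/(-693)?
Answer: -134096924150088098/57826301841 ≈ -2.3190e+6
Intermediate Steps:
a(v, E) = -19/3 (a(v, E) = -8 + 5/3 = -19/3)
O = -425938/240471 (O = -356*1/694 + 872*(-1/693) = -178/347 - 872/693 = -425938/240471 ≈ -1.7713)
w(F) = 0 (w(F) = -3*F*0 = 0)
r(m) = -20*m² (r(m) = (0 - 20*m)*m = (-20*m)*m = -20*m²)
-2318898 + r(O) = -2318898 - 20*(-425938/240471)² = -2318898 - 20*181423179844/57826301841 = -2318898 - 3628463596880/57826301841 = -134096924150088098/57826301841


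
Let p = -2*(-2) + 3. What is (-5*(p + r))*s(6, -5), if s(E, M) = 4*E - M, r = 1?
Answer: -1160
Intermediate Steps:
s(E, M) = -M + 4*E
p = 7 (p = 4 + 3 = 7)
(-5*(p + r))*s(6, -5) = (-5*(7 + 1))*(-1*(-5) + 4*6) = (-5*8)*(5 + 24) = -40*29 = -1160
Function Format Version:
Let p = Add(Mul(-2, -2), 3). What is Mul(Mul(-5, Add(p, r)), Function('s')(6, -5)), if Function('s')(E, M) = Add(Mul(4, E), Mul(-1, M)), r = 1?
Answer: -1160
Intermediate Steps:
Function('s')(E, M) = Add(Mul(-1, M), Mul(4, E))
p = 7 (p = Add(4, 3) = 7)
Mul(Mul(-5, Add(p, r)), Function('s')(6, -5)) = Mul(Mul(-5, Add(7, 1)), Add(Mul(-1, -5), Mul(4, 6))) = Mul(Mul(-5, 8), Add(5, 24)) = Mul(-40, 29) = -1160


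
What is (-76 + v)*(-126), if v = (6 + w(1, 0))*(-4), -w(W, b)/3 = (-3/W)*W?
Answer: 17136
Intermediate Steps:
w(W, b) = 9 (w(W, b) = -3*(-3/W)*W = -3*(-3) = 9)
v = -60 (v = (6 + 9)*(-4) = 15*(-4) = -60)
(-76 + v)*(-126) = (-76 - 60)*(-126) = -136*(-126) = 17136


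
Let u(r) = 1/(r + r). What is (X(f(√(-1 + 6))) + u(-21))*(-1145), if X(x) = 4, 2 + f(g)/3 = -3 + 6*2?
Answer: -191215/42 ≈ -4552.7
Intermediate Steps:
f(g) = 21 (f(g) = -6 + 3*(-3 + 6*2) = -6 + 3*(-3 + 12) = -6 + 3*9 = -6 + 27 = 21)
u(r) = 1/(2*r)
(X(f(√(-1 + 6))) + u(-21))*(-1145) = (4 + (½)/(-21))*(-1145) = (4 + (½)*(-1/21))*(-1145) = (4 - 1/42)*(-1145) = (167/42)*(-1145) = -191215/42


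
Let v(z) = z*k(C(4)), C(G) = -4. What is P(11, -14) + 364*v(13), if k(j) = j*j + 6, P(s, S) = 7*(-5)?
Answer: 104069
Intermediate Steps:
P(s, S) = -35
k(j) = 6 + j² (k(j) = j² + 6 = 6 + j²)
v(z) = 22*z (v(z) = z*(6 + (-4)²) = z*(6 + 16) = z*22 = 22*z)
P(11, -14) + 364*v(13) = -35 + 364*(22*13) = -35 + 364*286 = -35 + 104104 = 104069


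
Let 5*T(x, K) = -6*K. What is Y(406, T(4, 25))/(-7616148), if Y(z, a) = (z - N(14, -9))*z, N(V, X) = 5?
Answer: -81403/3808074 ≈ -0.021376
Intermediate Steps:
T(x, K) = -6*K/5 (T(x, K) = (-6*K)/5 = -6*K/5)
Y(z, a) = z*(-5 + z) (Y(z, a) = (z - 1*5)*z = (z - 5)*z = (-5 + z)*z = z*(-5 + z))
Y(406, T(4, 25))/(-7616148) = (406*(-5 + 406))/(-7616148) = (406*401)*(-1/7616148) = 162806*(-1/7616148) = -81403/3808074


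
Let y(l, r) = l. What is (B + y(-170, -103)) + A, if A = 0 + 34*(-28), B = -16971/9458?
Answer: -10628847/9458 ≈ -1123.8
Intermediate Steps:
B = -16971/9458 (B = -16971*1/9458 = -16971/9458 ≈ -1.7944)
A = -952 (A = 0 - 952 = -952)
(B + y(-170, -103)) + A = (-16971/9458 - 170) - 952 = -1624831/9458 - 952 = -10628847/9458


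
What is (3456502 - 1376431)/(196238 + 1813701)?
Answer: 2080071/2009939 ≈ 1.0349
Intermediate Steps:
(3456502 - 1376431)/(196238 + 1813701) = 2080071/2009939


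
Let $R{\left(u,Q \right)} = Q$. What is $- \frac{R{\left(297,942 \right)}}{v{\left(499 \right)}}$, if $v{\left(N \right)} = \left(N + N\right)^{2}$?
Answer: $- \frac{471}{498002} \approx -0.00094578$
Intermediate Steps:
$v{\left(N \right)} = 4 N^{2}$ ($v{\left(N \right)} = \left(2 N\right)^{2} = 4 N^{2}$)
$- \frac{R{\left(297,942 \right)}}{v{\left(499 \right)}} = - \frac{942}{4 \cdot 499^{2}} = - \frac{942}{4 \cdot 249001} = - \frac{942}{996004} = \left(-1\right) \frac{471}{498002} = - \frac{471}{498002}$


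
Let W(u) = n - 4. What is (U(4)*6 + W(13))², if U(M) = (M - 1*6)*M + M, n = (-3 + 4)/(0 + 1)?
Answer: 729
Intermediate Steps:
n = 1 (n = 1/1 = 1*1 = 1)
U(M) = M + M*(-6 + M) (U(M) = (M - 6)*M + M = (-6 + M)*M + M = M*(-6 + M) + M = M + M*(-6 + M))
W(u) = -3 (W(u) = 1 - 4 = -3)
(U(4)*6 + W(13))² = ((4*(-5 + 4))*6 - 3)² = ((4*(-1))*6 - 3)² = (-4*6 - 3)² = (-24 - 3)² = (-27)² = 729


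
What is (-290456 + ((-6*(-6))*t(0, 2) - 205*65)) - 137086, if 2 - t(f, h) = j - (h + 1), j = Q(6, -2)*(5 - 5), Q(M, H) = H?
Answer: -440687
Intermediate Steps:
j = 0 (j = -2*(5 - 5) = -2*0 = 0)
t(f, h) = 3 + h (t(f, h) = 2 - (0 - (h + 1)) = 2 - (0 - (1 + h)) = 2 - (0 + (-1 - h)) = 2 - (-1 - h) = 2 + (1 + h) = 3 + h)
(-290456 + ((-6*(-6))*t(0, 2) - 205*65)) - 137086 = (-290456 + ((-6*(-6))*(3 + 2) - 205*65)) - 137086 = (-290456 + (36*5 - 13325)) - 137086 = (-290456 + (180 - 13325)) - 137086 = (-290456 - 13145) - 137086 = -303601 - 137086 = -440687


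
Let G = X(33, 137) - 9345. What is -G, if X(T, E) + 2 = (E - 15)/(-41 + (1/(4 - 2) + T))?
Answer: 140449/15 ≈ 9363.3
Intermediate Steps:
X(T, E) = -2 + (-15 + E)/(-81/2 + T) (X(T, E) = -2 + (E - 15)/(-41 + (1/(4 - 2) + T)) = -2 + (-15 + E)/(-41 + (1/2 + T)) = -2 + (-15 + E)/(-41 + (1*(½) + T)) = -2 + (-15 + E)/(-41 + (½ + T)) = -2 + (-15 + E)/(-81/2 + T))
G = -140449/15 (G = 2*(66 + 137 - 2*33)/(-81 + 2*33) - 9345 = 2*(66 + 137 - 66)/(-81 + 66) - 9345 = 2*137/(-15) - 9345 = 2*(-1/15)*137 - 9345 = -274/15 - 9345 = -140449/15 ≈ -9363.3)
-G = -1*(-140449/15) = 140449/15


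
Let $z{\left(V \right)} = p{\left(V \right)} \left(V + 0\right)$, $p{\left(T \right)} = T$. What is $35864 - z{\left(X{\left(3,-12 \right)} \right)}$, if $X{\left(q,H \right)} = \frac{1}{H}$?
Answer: $\frac{5164415}{144} \approx 35864.0$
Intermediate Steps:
$z{\left(V \right)} = V^{2}$ ($z{\left(V \right)} = V \left(V + 0\right) = V V = V^{2}$)
$35864 - z{\left(X{\left(3,-12 \right)} \right)} = 35864 - \left(\frac{1}{-12}\right)^{2} = 35864 - \left(- \frac{1}{12}\right)^{2} = 35864 - \frac{1}{144} = \frac{5164415}{144}$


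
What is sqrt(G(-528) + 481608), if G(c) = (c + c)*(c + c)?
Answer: 6*sqrt(44354) ≈ 1263.6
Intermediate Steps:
G(c) = 4*c**2 (G(c) = (2*c)*(2*c) = 4*c**2)
sqrt(G(-528) + 481608) = sqrt(4*(-528)**2 + 481608) = sqrt(4*278784 + 481608) = sqrt(1115136 + 481608) = sqrt(1596744) = 6*sqrt(44354)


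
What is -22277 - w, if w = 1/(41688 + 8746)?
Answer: -1123518219/50434 ≈ -22277.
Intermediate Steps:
w = 1/50434 ≈ 1.9828e-5
-22277 - w = -22277 - 1*1/50434 = -22277 - 1/50434 = -1123518219/50434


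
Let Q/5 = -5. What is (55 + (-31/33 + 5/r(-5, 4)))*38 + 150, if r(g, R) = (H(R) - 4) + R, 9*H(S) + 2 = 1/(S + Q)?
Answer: 1942876/1419 ≈ 1369.2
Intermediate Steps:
Q = -25 (Q = 5*(-5) = -25)
H(S) = -2/9 + 1/(9*(-25 + S)) (H(S) = -2/9 + 1/(9*(S - 25)) = -2/9 + 1/(9*(-25 + S)))
r(g, R) = -4 + R + (51 - 2*R)/(9*(-25 + R)) (r(g, R) = ((51 - 2*R)/(9*(-25 + R)) - 4) + R = (-4 + (51 - 2*R)/(9*(-25 + R))) + R = -4 + R + (51 - 2*R)/(9*(-25 + R)))
(55 + (-31/33 + 5/r(-5, 4)))*38 + 150 = (55 + (-31/33 + 5/(((951 - 263*4 + 9*4**2)/(9*(-25 + 4))))))*38 + 150 = (55 + (-31*1/33 + 5/(((1/9)*(951 - 1052 + 9*16)/(-21)))))*38 + 150 = (55 + (-31/33 + 5/(((1/9)*(-1/21)*(951 - 1052 + 144)))))*38 + 150 = (55 + (-31/33 + 5/(((1/9)*(-1/21)*43))))*38 + 150 = (55 + (-31/33 + 5/(-43/189)))*38 + 150 = (55 + (-31/33 + 5*(-189/43)))*38 + 150 = (55 + (-31/33 - 945/43))*38 + 150 = (55 - 32518/1419)*38 + 150 = (45527/1419)*38 + 150 = 1730026/1419 + 150 = 1942876/1419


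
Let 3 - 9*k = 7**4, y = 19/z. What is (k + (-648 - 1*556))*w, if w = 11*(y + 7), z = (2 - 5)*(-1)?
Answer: -5822960/27 ≈ -2.1567e+5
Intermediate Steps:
z = 3 (z = -3*(-1) = 3)
y = 19/3 ≈ 6.3333
w = 440/3 (w = 11*(19/3 + 7) = 11*(40/3) = 440/3 ≈ 146.67)
k = -2398/9 (k = 1/3 - 1/9*7**4 = 1/3 - 1/9*2401 = 1/3 - 2401/9 = -2398/9 ≈ -266.44)
(k + (-648 - 1*556))*w = (-2398/9 + (-648 - 1*556))*(440/3) = (-2398/9 + (-648 - 556))*(440/3) = (-2398/9 - 1204)*(440/3) = -13234/9*440/3 = -5822960/27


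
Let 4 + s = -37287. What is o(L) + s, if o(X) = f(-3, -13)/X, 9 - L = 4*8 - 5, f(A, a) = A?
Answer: -223745/6 ≈ -37291.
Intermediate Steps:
L = -18 (L = 9 - (4*8 - 5) = 9 - (32 - 5) = 9 - 1*27 = 9 - 27 = -18)
o(X) = -3/X
s = -37291 (s = -4 - 37287 = -37291)
o(L) + s = -3/(-18) - 37291 = -3*(-1/18) - 37291 = 1/6 - 37291 = -223745/6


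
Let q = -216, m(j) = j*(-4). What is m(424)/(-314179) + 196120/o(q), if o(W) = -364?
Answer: -15404042034/28590289 ≈ -538.79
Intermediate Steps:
m(j) = -4*j
m(424)/(-314179) + 196120/o(q) = -4*424/(-314179) + 196120/(-364) = -1696*(-1/314179) + 196120*(-1/364) = 1696/314179 - 49030/91 = -15404042034/28590289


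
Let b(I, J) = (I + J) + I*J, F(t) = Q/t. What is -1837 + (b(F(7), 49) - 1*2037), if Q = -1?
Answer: -26825/7 ≈ -3832.1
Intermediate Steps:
F(t) = -1/t
b(I, J) = I + J + I*J
-1837 + (b(F(7), 49) - 1*2037) = -1837 + ((-1/7 + 49 - 1/7*49) - 1*2037) = -1837 + ((-1*1/7 + 49 - 1*1/7*49) - 2037) = -1837 + ((-1/7 + 49 - 1/7*49) - 2037) = -1837 + ((-1/7 + 49 - 7) - 2037) = -1837 + (293/7 - 2037) = -1837 - 13966/7 = -26825/7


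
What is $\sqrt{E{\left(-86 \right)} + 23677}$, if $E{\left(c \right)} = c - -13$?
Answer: $2 \sqrt{5901} \approx 153.64$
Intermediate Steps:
$E{\left(c \right)} = 13 + c$ ($E{\left(c \right)} = c + 13 = 13 + c$)
$\sqrt{E{\left(-86 \right)} + 23677} = \sqrt{\left(13 - 86\right) + 23677} = \sqrt{-73 + 23677} = \sqrt{23604} = 2 \sqrt{5901}$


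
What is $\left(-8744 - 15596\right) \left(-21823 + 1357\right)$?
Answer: $498142440$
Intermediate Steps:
$\left(-8744 - 15596\right) \left(-21823 + 1357\right) = \left(-24340\right) \left(-20466\right) = 498142440$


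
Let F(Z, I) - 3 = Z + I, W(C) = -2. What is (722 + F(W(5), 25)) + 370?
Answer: 1118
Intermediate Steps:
F(Z, I) = 3 + I + Z (F(Z, I) = 3 + (Z + I) = 3 + (I + Z) = 3 + I + Z)
(722 + F(W(5), 25)) + 370 = (722 + (3 + 25 - 2)) + 370 = (722 + 26) + 370 = 748 + 370 = 1118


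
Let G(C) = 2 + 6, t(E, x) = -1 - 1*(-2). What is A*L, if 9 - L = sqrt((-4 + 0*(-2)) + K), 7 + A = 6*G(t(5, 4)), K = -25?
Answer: 369 - 41*I*sqrt(29) ≈ 369.0 - 220.79*I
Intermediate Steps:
t(E, x) = 1 (t(E, x) = -1 + 2 = 1)
G(C) = 8
A = 41 (A = -7 + 6*8 = -7 + 48 = 41)
L = 9 - I*sqrt(29) (L = 9 - sqrt((-4 + 0*(-2)) - 25) = 9 - sqrt((-4 + 0) - 25) = 9 - sqrt(-4 - 25) = 9 - sqrt(-29) = 9 - I*sqrt(29) ≈ 9.0 - 5.3852*I)
A*L = 41*(9 - I*sqrt(29)) = 369 - 41*I*sqrt(29)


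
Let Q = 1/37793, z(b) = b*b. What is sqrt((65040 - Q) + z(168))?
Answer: sqrt(133209982983343)/37793 ≈ 305.39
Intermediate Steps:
z(b) = b**2
Q = 1/37793 ≈ 2.6460e-5
sqrt((65040 - Q) + z(168)) = sqrt((65040 - 1*1/37793) + 168**2) = sqrt((65040 - 1/37793) + 28224) = sqrt(2458056719/37793 + 28224) = sqrt(3524726351/37793) = sqrt(133209982983343)/37793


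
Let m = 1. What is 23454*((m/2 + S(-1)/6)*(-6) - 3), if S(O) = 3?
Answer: -211086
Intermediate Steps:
23454*((m/2 + S(-1)/6)*(-6) - 3) = 23454*((1/2 + 3/6)*(-6) - 3) = 23454*((1*(½) + 3*(⅙))*(-6) - 3) = 23454*((½ + ½)*(-6) - 3) = 23454*(1*(-6) - 3) = 23454*(-6 - 3) = 23454*(-9) = -211086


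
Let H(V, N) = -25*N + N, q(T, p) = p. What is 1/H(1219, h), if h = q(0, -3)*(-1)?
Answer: -1/72 ≈ -0.013889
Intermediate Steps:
h = 3 (h = -3*(-1) = 3)
H(V, N) = -24*N
1/H(1219, h) = 1/(-24*3) = 1/(-72) = -1/72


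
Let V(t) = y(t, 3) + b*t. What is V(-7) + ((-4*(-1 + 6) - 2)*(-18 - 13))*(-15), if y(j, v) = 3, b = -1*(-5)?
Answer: -10262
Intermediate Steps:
b = 5
V(t) = 3 + 5*t
V(-7) + ((-4*(-1 + 6) - 2)*(-18 - 13))*(-15) = (3 + 5*(-7)) + ((-4*(-1 + 6) - 2)*(-18 - 13))*(-15) = (3 - 35) + ((-4*5 - 2)*(-31))*(-15) = -32 + ((-20 - 2)*(-31))*(-15) = -32 - 22*(-31)*(-15) = -32 + 682*(-15) = -32 - 10230 = -10262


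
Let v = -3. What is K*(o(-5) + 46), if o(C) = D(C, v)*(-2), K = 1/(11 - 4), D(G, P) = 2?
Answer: 6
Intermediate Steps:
K = 1/7 ≈ 0.14286
o(C) = -4 (o(C) = 2*(-2) = -4)
K*(o(-5) + 46) = (-4 + 46)/7 = (1/7)*42 = 6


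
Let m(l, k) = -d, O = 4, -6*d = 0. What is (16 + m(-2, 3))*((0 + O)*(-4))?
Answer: -256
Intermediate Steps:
d = 0 (d = -⅙*0 = 0)
m(l, k) = 0 (m(l, k) = -1*0 = 0)
(16 + m(-2, 3))*((0 + O)*(-4)) = (16 + 0)*((0 + 4)*(-4)) = 16*(4*(-4)) = 16*(-16) = -256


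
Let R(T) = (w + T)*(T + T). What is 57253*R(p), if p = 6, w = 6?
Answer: 8244432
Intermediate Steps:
R(T) = 2*T*(6 + T) (R(T) = (6 + T)*(T + T) = (6 + T)*(2*T) = 2*T*(6 + T))
57253*R(p) = 57253*(2*6*(6 + 6)) = 57253*(2*6*12) = 57253*144 = 8244432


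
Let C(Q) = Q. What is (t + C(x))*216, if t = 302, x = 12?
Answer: 67824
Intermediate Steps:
(t + C(x))*216 = (302 + 12)*216 = 314*216 = 67824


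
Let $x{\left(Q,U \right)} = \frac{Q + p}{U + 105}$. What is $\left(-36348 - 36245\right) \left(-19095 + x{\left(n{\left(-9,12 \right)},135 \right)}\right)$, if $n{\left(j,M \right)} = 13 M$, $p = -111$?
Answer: $\frac{22178395581}{16} \approx 1.3861 \cdot 10^{9}$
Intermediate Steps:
$x{\left(Q,U \right)} = \frac{-111 + Q}{105 + U}$ ($x{\left(Q,U \right)} = \frac{Q - 111}{U + 105} = \frac{-111 + Q}{105 + U}$)
$\left(-36348 - 36245\right) \left(-19095 + x{\left(n{\left(-9,12 \right)},135 \right)}\right) = \left(-36348 - 36245\right) \left(-19095 + \frac{-111 + 13 \cdot 12}{105 + 135}\right) = - 72593 \left(-19095 + \frac{-111 + 156}{240}\right) = - 72593 \left(-19095 + \frac{1}{240} \cdot 45\right) = - 72593 \left(-19095 + \frac{3}{16}\right) = \left(-72593\right) \left(- \frac{305517}{16}\right) = \frac{22178395581}{16}$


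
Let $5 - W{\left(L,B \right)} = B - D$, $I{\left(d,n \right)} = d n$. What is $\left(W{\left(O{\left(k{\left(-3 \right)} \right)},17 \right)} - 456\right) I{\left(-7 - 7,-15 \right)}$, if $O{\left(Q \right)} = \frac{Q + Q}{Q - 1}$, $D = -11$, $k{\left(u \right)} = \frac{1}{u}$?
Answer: $-100590$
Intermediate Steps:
$O{\left(Q \right)} = \frac{2 Q}{-1 + Q}$
$W{\left(L,B \right)} = -6 - B$ ($W{\left(L,B \right)} = 5 - \left(B - -11\right) = 5 - \left(B + 11\right) = 5 - \left(11 + B\right) = -6 - B$)
$\left(W{\left(O{\left(k{\left(-3 \right)} \right)},17 \right)} - 456\right) I{\left(-7 - 7,-15 \right)} = \left(\left(-6 - 17\right) - 456\right) \left(-7 - 7\right) \left(-15\right) = \left(\left(-6 - 17\right) - 456\right) \left(\left(-14\right) \left(-15\right)\right) = \left(-23 - 456\right) 210 = \left(-479\right) 210 = -100590$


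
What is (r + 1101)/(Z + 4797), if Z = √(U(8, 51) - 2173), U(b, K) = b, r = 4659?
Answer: 13815360/11506687 - 2880*I*√2165/11506687 ≈ 1.2006 - 0.011646*I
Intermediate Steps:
Z = I*√2165 (Z = √(8 - 2173) = √(-2165) = I*√2165 ≈ 46.53*I)
(r + 1101)/(Z + 4797) = (4659 + 1101)/(I*√2165 + 4797) = 5760/(4797 + I*√2165)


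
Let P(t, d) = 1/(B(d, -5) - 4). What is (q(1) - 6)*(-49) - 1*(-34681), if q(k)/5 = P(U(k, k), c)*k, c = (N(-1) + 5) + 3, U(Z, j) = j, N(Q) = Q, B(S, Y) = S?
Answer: 104680/3 ≈ 34893.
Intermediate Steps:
c = 7 (c = (-1 + 5) + 3 = 4 + 3 = 7)
P(t, d) = 1/(-4 + d) (P(t, d) = 1/(d - 4) = 1/(-4 + d))
q(k) = 5*k/3 (q(k) = 5*(k/(-4 + 7)) = 5*(k/3) = 5*k/3)
(q(1) - 6)*(-49) - 1*(-34681) = ((5/3)*1 - 6)*(-49) - 1*(-34681) = (5/3 - 6)*(-49) + 34681 = -13/3*(-49) + 34681 = 637/3 + 34681 = 104680/3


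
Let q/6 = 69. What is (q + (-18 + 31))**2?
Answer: 182329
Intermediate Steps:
q = 414 (q = 6*69 = 414)
(q + (-18 + 31))**2 = (414 + (-18 + 31))**2 = (414 + 13)**2 = 427**2 = 182329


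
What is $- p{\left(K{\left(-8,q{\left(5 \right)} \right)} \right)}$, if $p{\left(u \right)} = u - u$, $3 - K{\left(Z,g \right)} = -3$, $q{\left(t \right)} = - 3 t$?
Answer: $0$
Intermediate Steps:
$K{\left(Z,g \right)} = 6$ ($K{\left(Z,g \right)} = 3 - -3 = 3 + 3 = 6$)
$p{\left(u \right)} = 0$
$- p{\left(K{\left(-8,q{\left(5 \right)} \right)} \right)} = \left(-1\right) 0 = 0$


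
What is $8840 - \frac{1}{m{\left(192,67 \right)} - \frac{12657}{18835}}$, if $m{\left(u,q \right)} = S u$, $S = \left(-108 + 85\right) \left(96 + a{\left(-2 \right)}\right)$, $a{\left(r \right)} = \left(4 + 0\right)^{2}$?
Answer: $\frac{82350372335515}{9315652977} \approx 8840.0$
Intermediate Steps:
$a{\left(r \right)} = 16$ ($a{\left(r \right)} = 4^{2} = 16$)
$S = -2576$ ($S = \left(-108 + 85\right) \left(96 + 16\right) = \left(-23\right) 112 = -2576$)
$m{\left(u,q \right)} = - 2576 u$
$8840 - \frac{1}{m{\left(192,67 \right)} - \frac{12657}{18835}} = 8840 - \frac{1}{\left(-2576\right) 192 - \frac{12657}{18835}} = 8840 - \frac{1}{-494592 - \frac{12657}{18835}} = 8840 - \frac{1}{- \frac{9315652977}{18835}} = 8840 - - \frac{18835}{9315652977} = 8840 + \frac{18835}{9315652977} = \frac{82350372335515}{9315652977}$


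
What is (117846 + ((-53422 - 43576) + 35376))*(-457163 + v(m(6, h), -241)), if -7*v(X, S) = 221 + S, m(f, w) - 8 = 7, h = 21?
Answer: -25703371872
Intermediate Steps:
m(f, w) = 15 (m(f, w) = 8 + 7 = 15)
v(X, S) = -221/7 - S/7 (v(X, S) = -(221 + S)/7 = -221/7 - S/7)
(117846 + ((-53422 - 43576) + 35376))*(-457163 + v(m(6, h), -241)) = (117846 + ((-53422 - 43576) + 35376))*(-457163 + (-221/7 - 1/7*(-241))) = (117846 + (-96998 + 35376))*(-457163 + (-221/7 + 241/7)) = (117846 - 61622)*(-457163 + 20/7) = 56224*(-3200121/7) = -25703371872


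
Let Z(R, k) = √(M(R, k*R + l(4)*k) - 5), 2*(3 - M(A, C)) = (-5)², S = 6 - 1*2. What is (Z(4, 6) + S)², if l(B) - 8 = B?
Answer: (8 + I*√58)²/4 ≈ 1.5 + 30.463*I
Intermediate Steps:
l(B) = 8 + B
S = 4 (S = 6 - 2 = 4)
M(A, C) = -19/2 (M(A, C) = 3 - ½*(-5)² = 3 - ½*25 = 3 - 25/2 = -19/2)
Z(R, k) = I*√58/2 (Z(R, k) = √(-19/2 - 5) = √(-29/2) = I*√58/2)
(Z(4, 6) + S)² = (I*√58/2 + 4)² = (4 + I*√58/2)²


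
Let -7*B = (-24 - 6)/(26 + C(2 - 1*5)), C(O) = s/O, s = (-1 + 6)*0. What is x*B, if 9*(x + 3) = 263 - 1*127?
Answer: 545/273 ≈ 1.9963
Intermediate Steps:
x = 109/9 (x = -3 + (263 - 1*127)/9 = -3 + (263 - 127)/9 = -3 + (⅑)*136 = -3 + 136/9 = 109/9 ≈ 12.111)
s = 0 (s = 5*0 = 0)
C(O) = 0 (C(O) = 0/O = 0)
B = 15/91 (B = -(-24 - 6)/(7*(26 + 0)) = -(-30)/(7*26) = -⅐*(-15/13) = 15/91 ≈ 0.16484)
x*B = (109/9)*(15/91) = 545/273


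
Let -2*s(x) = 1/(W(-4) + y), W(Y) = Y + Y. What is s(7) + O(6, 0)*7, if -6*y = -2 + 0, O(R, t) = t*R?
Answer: 3/46 ≈ 0.065217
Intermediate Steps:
O(R, t) = R*t
W(Y) = 2*Y
y = ⅓ (y = -(-2 + 0)/6 = -⅙*(-2) = ⅓ ≈ 0.33333)
s(x) = 3/46 (s(x) = -1/(2*(2*(-4) + ⅓)) = -1/(2*(-8 + ⅓)) = -1/(2*(-23/3)) = -½*(-3/23) = 3/46)
s(7) + O(6, 0)*7 = 3/46 + (6*0)*7 = 3/46 + 0*7 = 3/46 + 0 = 3/46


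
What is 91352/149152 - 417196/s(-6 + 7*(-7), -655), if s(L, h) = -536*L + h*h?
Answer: -2542533629/8548367220 ≈ -0.29743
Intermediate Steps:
s(L, h) = h² - 536*L (s(L, h) = -536*L + h² = h² - 536*L)
91352/149152 - 417196/s(-6 + 7*(-7), -655) = 91352/149152 - 417196/((-655)² - 536*(-6 + 7*(-7))) = 91352*(1/149152) - 417196/(429025 - 536*(-6 - 49)) = 11419/18644 - 417196/(429025 - 536*(-55)) = 11419/18644 - 417196/(429025 + 29480) = 11419/18644 - 417196/458505 = -2542533629/8548367220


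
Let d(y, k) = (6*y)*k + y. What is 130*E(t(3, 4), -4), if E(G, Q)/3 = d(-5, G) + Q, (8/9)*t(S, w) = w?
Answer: -56160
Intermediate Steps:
t(S, w) = 9*w/8
d(y, k) = y + 6*k*y (d(y, k) = 6*k*y + y = y + 6*k*y)
E(G, Q) = -15 - 90*G + 3*Q (E(G, Q) = 3*(-5*(1 + 6*G) + Q) = 3*((-5 - 30*G) + Q) = 3*(-5 + Q - 30*G) = -15 - 90*G + 3*Q)
130*E(t(3, 4), -4) = 130*(-15 - 405*4/4 + 3*(-4)) = 130*(-15 - 90*9/2 - 12) = 130*(-15 - 405 - 12) = 130*(-432) = -56160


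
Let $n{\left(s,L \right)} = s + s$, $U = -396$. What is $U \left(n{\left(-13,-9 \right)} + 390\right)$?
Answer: $-144144$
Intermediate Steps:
$n{\left(s,L \right)} = 2 s$
$U \left(n{\left(-13,-9 \right)} + 390\right) = - 396 \left(2 \left(-13\right) + 390\right) = - 396 \left(-26 + 390\right) = \left(-396\right) 364 = -144144$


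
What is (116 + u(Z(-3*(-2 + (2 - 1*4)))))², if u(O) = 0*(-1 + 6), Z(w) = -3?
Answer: 13456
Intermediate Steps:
u(O) = 0 (u(O) = 0*5 = 0)
(116 + u(Z(-3*(-2 + (2 - 1*4)))))² = (116 + 0)² = 116² = 13456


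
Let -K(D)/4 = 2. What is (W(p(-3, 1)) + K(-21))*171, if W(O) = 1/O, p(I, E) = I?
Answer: -1425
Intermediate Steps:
W(O) = 1/O
K(D) = -8 (K(D) = -4*2 = -8)
(W(p(-3, 1)) + K(-21))*171 = (1/(-3) - 8)*171 = (-⅓ - 8)*171 = -25/3*171 = -1425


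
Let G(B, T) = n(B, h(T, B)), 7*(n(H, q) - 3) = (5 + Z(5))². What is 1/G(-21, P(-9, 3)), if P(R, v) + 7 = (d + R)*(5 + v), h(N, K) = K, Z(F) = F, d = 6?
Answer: 7/121 ≈ 0.057851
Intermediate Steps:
P(R, v) = -7 + (5 + v)*(6 + R) (P(R, v) = -7 + (6 + R)*(5 + v) = -7 + (5 + v)*(6 + R))
n(H, q) = 121/7 (n(H, q) = 3 + (5 + 5)²/7 = 3 + (⅐)*10² = 3 + (⅐)*100 = 3 + 100/7 = 121/7)
G(B, T) = 121/7
1/G(-21, P(-9, 3)) = 1/(121/7) = 7/121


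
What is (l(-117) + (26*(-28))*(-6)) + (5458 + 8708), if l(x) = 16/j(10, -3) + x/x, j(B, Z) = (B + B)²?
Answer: 463376/25 ≈ 18535.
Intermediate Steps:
j(B, Z) = 4*B² (j(B, Z) = (2*B)² = 4*B²)
l(x) = 26/25 (l(x) = 16/((4*10²)) + x/x = 16/((4*100)) + 1 = 16/400 + 1 = 16*(1/400) + 1 = 1/25 + 1 = 26/25)
(l(-117) + (26*(-28))*(-6)) + (5458 + 8708) = (26/25 + (26*(-28))*(-6)) + (5458 + 8708) = (26/25 - 728*(-6)) + 14166 = (26/25 + 4368) + 14166 = 109226/25 + 14166 = 463376/25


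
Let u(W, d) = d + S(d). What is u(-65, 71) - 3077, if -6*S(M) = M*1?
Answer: -18107/6 ≈ -3017.8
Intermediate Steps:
S(M) = -M/6
u(W, d) = 5*d/6 (u(W, d) = d - d/6 = 5*d/6)
u(-65, 71) - 3077 = (⅚)*71 - 3077 = 355/6 - 3077 = -18107/6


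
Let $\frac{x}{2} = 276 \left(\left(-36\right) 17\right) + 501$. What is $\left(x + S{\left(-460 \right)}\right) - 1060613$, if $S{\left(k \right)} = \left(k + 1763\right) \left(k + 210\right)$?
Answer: $-1723185$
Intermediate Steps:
$S{\left(k \right)} = \left(210 + k\right) \left(1763 + k\right)$ ($S{\left(k \right)} = \left(1763 + k\right) \left(210 + k\right) = \left(210 + k\right) \left(1763 + k\right)$)
$x = -336822$ ($x = 2 \left(276 \left(\left(-36\right) 17\right) + 501\right) = 2 \left(276 \left(-612\right) + 501\right) = 2 \left(-168912 + 501\right) = 2 \left(-168411\right) = -336822$)
$\left(x + S{\left(-460 \right)}\right) - 1060613 = \left(-336822 + \left(370230 + \left(-460\right)^{2} + 1973 \left(-460\right)\right)\right) - 1060613 = \left(-336822 + \left(370230 + 211600 - 907580\right)\right) - 1060613 = \left(-336822 - 325750\right) - 1060613 = -662572 - 1060613 = -1723185$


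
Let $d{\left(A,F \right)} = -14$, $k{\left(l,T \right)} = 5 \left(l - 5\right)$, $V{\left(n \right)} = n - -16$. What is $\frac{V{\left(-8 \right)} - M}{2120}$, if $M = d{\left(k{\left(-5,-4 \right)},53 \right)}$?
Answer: $\frac{11}{1060} \approx 0.010377$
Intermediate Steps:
$V{\left(n \right)} = 16 + n$ ($V{\left(n \right)} = n + 16 = 16 + n$)
$k{\left(l,T \right)} = -25 + 5 l$ ($k{\left(l,T \right)} = 5 \left(-5 + l\right) = -25 + 5 l$)
$M = -14$
$\frac{V{\left(-8 \right)} - M}{2120} = \frac{\left(16 - 8\right) - -14}{2120} = \left(8 + 14\right) \frac{1}{2120} = 22 \cdot \frac{1}{2120} = \frac{11}{1060}$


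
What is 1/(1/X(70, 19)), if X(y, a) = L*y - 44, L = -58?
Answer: -4104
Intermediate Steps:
X(y, a) = -44 - 58*y (X(y, a) = -58*y - 44 = -44 - 58*y)
1/(1/X(70, 19)) = 1/(1/(-44 - 58*70)) = 1/(1/(-44 - 4060)) = 1/(1/(-4104)) = 1/(-1/4104) = -4104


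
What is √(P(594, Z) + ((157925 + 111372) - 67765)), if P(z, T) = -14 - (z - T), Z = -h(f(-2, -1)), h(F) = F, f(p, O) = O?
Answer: 15*√893 ≈ 448.25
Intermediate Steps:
Z = 1 (Z = -1*(-1) = 1)
P(z, T) = -14 + T - z (P(z, T) = -14 + (T - z) = -14 + T - z)
√(P(594, Z) + ((157925 + 111372) - 67765)) = √((-14 + 1 - 1*594) + ((157925 + 111372) - 67765)) = √((-14 + 1 - 594) + (269297 - 67765)) = √(-607 + 201532) = √200925 = 15*√893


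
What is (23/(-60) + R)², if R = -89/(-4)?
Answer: 107584/225 ≈ 478.15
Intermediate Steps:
R = 89/4 (R = -89*(-¼) = 89/4 ≈ 22.250)
(23/(-60) + R)² = (23/(-60) + 89/4)² = (23*(-1/60) + 89/4)² = (-23/60 + 89/4)² = (328/15)² = 107584/225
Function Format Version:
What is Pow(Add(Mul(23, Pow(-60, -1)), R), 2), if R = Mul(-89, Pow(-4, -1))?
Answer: Rational(107584, 225) ≈ 478.15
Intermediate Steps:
R = Rational(89, 4) (R = Mul(-89, Rational(-1, 4)) = Rational(89, 4) ≈ 22.250)
Pow(Add(Mul(23, Pow(-60, -1)), R), 2) = Pow(Add(Mul(23, Pow(-60, -1)), Rational(89, 4)), 2) = Pow(Add(Mul(23, Rational(-1, 60)), Rational(89, 4)), 2) = Pow(Add(Rational(-23, 60), Rational(89, 4)), 2) = Pow(Rational(328, 15), 2) = Rational(107584, 225)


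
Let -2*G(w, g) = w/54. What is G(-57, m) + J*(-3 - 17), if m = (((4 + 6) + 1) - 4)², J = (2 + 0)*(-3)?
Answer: 4339/36 ≈ 120.53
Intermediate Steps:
J = -6 (J = 2*(-3) = -6)
m = 49 (m = ((10 + 1) - 4)² = (11 - 4)² = 7² = 49)
G(w, g) = -w/108 (G(w, g) = -w/(2*54) = -w/108)
G(-57, m) + J*(-3 - 17) = -1/108*(-57) - 6*(-3 - 17) = 19/36 - 6*(-20) = 19/36 + 120 = 4339/36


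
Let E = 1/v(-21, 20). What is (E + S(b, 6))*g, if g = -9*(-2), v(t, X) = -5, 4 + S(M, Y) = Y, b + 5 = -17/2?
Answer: 162/5 ≈ 32.400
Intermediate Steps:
b = -27/2 (b = -5 - 17/2 = -27/2 ≈ -13.500)
S(M, Y) = -4 + Y
E = -⅕ (E = 1/(-5) = -⅕ ≈ -0.20000)
g = 18
(E + S(b, 6))*g = (-⅕ + (-4 + 6))*18 = (-⅕ + 2)*18 = (9/5)*18 = 162/5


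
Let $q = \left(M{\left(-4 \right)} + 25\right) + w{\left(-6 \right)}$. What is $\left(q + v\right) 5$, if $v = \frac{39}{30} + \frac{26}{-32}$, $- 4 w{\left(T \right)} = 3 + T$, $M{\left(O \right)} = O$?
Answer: $\frac{1779}{16} \approx 111.19$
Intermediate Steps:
$w{\left(T \right)} = - \frac{3}{4} - \frac{T}{4}$ ($w{\left(T \right)} = - \frac{3 + T}{4} = - \frac{3}{4} - \frac{T}{4}$)
$v = \frac{39}{80}$ ($v = 39 \cdot \frac{1}{30} + 26 \left(- \frac{1}{32}\right) = \frac{13}{10} - \frac{13}{16} = \frac{39}{80} \approx 0.4875$)
$q = \frac{87}{4}$ ($q = \left(-4 + 25\right) - - \frac{3}{4} = 21 + \left(- \frac{3}{4} + \frac{3}{2}\right) = 21 + \frac{3}{4} = \frac{87}{4} \approx 21.75$)
$\left(q + v\right) 5 = \left(\frac{87}{4} + \frac{39}{80}\right) 5 = \frac{1779}{80} \cdot 5 = \frac{1779}{16}$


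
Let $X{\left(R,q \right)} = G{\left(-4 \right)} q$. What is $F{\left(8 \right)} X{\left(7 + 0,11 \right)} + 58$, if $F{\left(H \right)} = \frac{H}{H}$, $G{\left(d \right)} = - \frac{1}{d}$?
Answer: $\frac{243}{4} \approx 60.75$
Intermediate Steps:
$F{\left(H \right)} = 1$
$X{\left(R,q \right)} = \frac{q}{4}$ ($X{\left(R,q \right)} = - \frac{1}{-4} q = \left(-1\right) \left(- \frac{1}{4}\right) q = \frac{q}{4}$)
$F{\left(8 \right)} X{\left(7 + 0,11 \right)} + 58 = 1 \cdot \frac{1}{4} \cdot 11 + 58 = 1 \cdot \frac{11}{4} + 58 = \frac{11}{4} + 58 = \frac{243}{4}$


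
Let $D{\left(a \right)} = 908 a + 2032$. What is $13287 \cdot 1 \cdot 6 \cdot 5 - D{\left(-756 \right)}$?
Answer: $1083026$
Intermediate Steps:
$D{\left(a \right)} = 2032 + 908 a$
$13287 \cdot 1 \cdot 6 \cdot 5 - D{\left(-756 \right)} = 13287 \cdot 1 \cdot 6 \cdot 5 - \left(2032 + 908 \left(-756\right)\right) = 13287 \cdot 6 \cdot 5 - \left(2032 - 686448\right) = 13287 \cdot 30 - -684416 = 398610 + 684416 = 1083026$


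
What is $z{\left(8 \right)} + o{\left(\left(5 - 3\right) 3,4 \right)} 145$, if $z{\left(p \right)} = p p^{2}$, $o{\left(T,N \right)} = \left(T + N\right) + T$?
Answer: $2832$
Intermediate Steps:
$o{\left(T,N \right)} = N + 2 T$ ($o{\left(T,N \right)} = \left(N + T\right) + T = N + 2 T$)
$z{\left(p \right)} = p^{3}$
$z{\left(8 \right)} + o{\left(\left(5 - 3\right) 3,4 \right)} 145 = 8^{3} + \left(4 + 2 \left(5 - 3\right) 3\right) 145 = 512 + \left(4 + 2 \cdot 2 \cdot 3\right) 145 = 512 + \left(4 + 2 \cdot 6\right) 145 = 512 + \left(4 + 12\right) 145 = 512 + 16 \cdot 145 = 512 + 2320 = 2832$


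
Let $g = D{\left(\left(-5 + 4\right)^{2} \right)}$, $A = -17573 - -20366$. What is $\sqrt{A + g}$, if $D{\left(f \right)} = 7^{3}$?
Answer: $56$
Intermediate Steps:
$D{\left(f \right)} = 343$
$A = 2793$ ($A = -17573 + 20366 = 2793$)
$g = 343$
$\sqrt{A + g} = \sqrt{2793 + 343} = \sqrt{3136} = 56$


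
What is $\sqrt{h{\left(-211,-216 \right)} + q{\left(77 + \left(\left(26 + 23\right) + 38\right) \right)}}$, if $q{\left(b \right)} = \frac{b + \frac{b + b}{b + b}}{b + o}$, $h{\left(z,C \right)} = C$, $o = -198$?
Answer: $\frac{i \sqrt{255306}}{34} \approx 14.861 i$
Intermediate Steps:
$q{\left(b \right)} = \frac{1 + b}{-198 + b}$ ($q{\left(b \right)} = \frac{b + \frac{b + b}{b + b}}{b - 198} = \frac{b + \frac{2 b}{2 b}}{-198 + b} = \frac{b + 2 b \frac{1}{2 b}}{-198 + b} = \frac{b + 1}{-198 + b} = \frac{1 + b}{-198 + b}$)
$\sqrt{h{\left(-211,-216 \right)} + q{\left(77 + \left(\left(26 + 23\right) + 38\right) \right)}} = \sqrt{-216 + \frac{1 + \left(77 + \left(\left(26 + 23\right) + 38\right)\right)}{-198 + \left(77 + \left(\left(26 + 23\right) + 38\right)\right)}} = \sqrt{-216 + \frac{1 + \left(77 + \left(49 + 38\right)\right)}{-198 + \left(77 + \left(49 + 38\right)\right)}} = \sqrt{-216 + \frac{1 + \left(77 + 87\right)}{-198 + \left(77 + 87\right)}} = \sqrt{-216 + \frac{1 + 164}{-198 + 164}} = \sqrt{-216 + \frac{1}{-34} \cdot 165} = \sqrt{-216 - \frac{165}{34}} = \sqrt{- \frac{7509}{34}} = \frac{i \sqrt{255306}}{34}$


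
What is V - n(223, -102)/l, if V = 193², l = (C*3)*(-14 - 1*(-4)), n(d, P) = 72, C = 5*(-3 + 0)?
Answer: 931221/25 ≈ 37249.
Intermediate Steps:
C = -15 (C = 5*(-3) = -15)
l = 450 (l = (-15*3)*(-14 - 1*(-4)) = -45*(-14 + 4) = -45*(-10) = 450)
V = 37249
V - n(223, -102)/l = 37249 - 72/450 = 37249 - 1*4/25 = 37249 - 4/25 = 931221/25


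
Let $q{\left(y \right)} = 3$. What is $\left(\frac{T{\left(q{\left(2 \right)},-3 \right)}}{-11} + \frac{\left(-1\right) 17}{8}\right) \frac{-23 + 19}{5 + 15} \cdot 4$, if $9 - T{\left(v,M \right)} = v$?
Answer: $\frac{47}{22} \approx 2.1364$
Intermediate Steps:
$T{\left(v,M \right)} = 9 - v$
$\left(\frac{T{\left(q{\left(2 \right)},-3 \right)}}{-11} + \frac{\left(-1\right) 17}{8}\right) \frac{-23 + 19}{5 + 15} \cdot 4 = \left(\frac{9 - 3}{-11} + \frac{\left(-1\right) 17}{8}\right) \frac{-23 + 19}{5 + 15} \cdot 4 = \left(\left(9 - 3\right) \left(- \frac{1}{11}\right) - \frac{17}{8}\right) \left(- \frac{4}{20}\right) 4 = \left(6 \left(- \frac{1}{11}\right) - \frac{17}{8}\right) \left(\left(-4\right) \frac{1}{20}\right) 4 = \left(- \frac{6}{11} - \frac{17}{8}\right) \left(- \frac{1}{5}\right) 4 = \left(- \frac{235}{88}\right) \left(- \frac{1}{5}\right) 4 = \frac{47}{88} \cdot 4 = \frac{47}{22}$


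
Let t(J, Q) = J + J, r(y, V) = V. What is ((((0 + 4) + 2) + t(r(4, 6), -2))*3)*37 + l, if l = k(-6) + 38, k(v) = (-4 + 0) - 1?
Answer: 2031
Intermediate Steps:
t(J, Q) = 2*J
k(v) = -5 (k(v) = -4 - 1 = -5)
l = 33 (l = -5 + 38 = 33)
((((0 + 4) + 2) + t(r(4, 6), -2))*3)*37 + l = ((((0 + 4) + 2) + 2*6)*3)*37 + 33 = (((4 + 2) + 12)*3)*37 + 33 = ((6 + 12)*3)*37 + 33 = (18*3)*37 + 33 = 54*37 + 33 = 1998 + 33 = 2031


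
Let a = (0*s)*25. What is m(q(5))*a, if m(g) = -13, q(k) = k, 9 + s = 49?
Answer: 0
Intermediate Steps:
s = 40 (s = -9 + 49 = 40)
a = 0 (a = (0*40)*25 = 0*25 = 0)
m(q(5))*a = -13*0 = 0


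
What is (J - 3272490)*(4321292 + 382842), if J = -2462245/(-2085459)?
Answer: -1689685631163004690/109761 ≈ -1.5394e+13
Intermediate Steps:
J = 2462245/2085459 (J = -2462245*(-1/2085459) = 2462245/2085459 ≈ 1.1807)
(J - 3272490)*(4321292 + 382842) = (2462245/2085459 - 3272490)*(4321292 + 382842) = -6824641260665/2085459*4704134 = -1689685631163004690/109761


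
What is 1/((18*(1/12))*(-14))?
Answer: -1/21 ≈ -0.047619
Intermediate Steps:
1/((18*(1/12))*(-14)) = 1/((3/2)*(-14)) = 1/(-21) = -1/21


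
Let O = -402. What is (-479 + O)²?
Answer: 776161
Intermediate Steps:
(-479 + O)² = (-479 - 402)² = (-881)² = 776161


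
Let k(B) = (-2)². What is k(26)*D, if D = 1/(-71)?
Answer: -4/71 ≈ -0.056338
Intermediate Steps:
D = -1/71 ≈ -0.014085
k(B) = 4
k(26)*D = 4*(-1/71) = -4/71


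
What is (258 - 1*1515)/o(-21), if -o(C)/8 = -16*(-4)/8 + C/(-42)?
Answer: 1257/68 ≈ 18.485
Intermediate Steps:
o(C) = -64 + 4*C/21 (o(C) = -8*(-16*(-4)/8 + C/(-42)) = -8*(64*(⅛) + C*(-1/42)) = -8*(8 - C/42) = -64 + 4*C/21)
(258 - 1*1515)/o(-21) = (258 - 1*1515)/(-64 + (4/21)*(-21)) = (258 - 1515)/(-64 - 4) = -1257/(-68) = -1257*(-1/68) = 1257/68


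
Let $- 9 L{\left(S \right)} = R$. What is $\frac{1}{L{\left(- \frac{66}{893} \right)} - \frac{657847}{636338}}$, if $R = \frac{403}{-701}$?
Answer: $- \frac{4014656442}{3893912509} \approx -1.031$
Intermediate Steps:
$R = - \frac{403}{701}$ ($R = 403 \left(- \frac{1}{701}\right) = - \frac{403}{701} \approx -0.57489$)
$L{\left(S \right)} = \frac{403}{6309}$ ($L{\left(S \right)} = \left(- \frac{1}{9}\right) \left(- \frac{403}{701}\right) = \frac{403}{6309}$)
$\frac{1}{L{\left(- \frac{66}{893} \right)} - \frac{657847}{636338}} = \frac{1}{\frac{403}{6309} - \frac{657847}{636338}} = \frac{1}{- \frac{3893912509}{4014656442}} = - \frac{4014656442}{3893912509}$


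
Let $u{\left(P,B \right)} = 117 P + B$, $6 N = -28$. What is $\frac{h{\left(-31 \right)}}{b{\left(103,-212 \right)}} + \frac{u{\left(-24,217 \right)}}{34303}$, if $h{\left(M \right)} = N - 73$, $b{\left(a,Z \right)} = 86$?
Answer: $- \frac{8661077}{8850174} \approx -0.97863$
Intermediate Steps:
$N = - \frac{14}{3}$ ($N = \frac{1}{6} \left(-28\right) = - \frac{14}{3} \approx -4.6667$)
$h{\left(M \right)} = - \frac{233}{3}$ ($h{\left(M \right)} = - \frac{14}{3} - 73 = - \frac{233}{3}$)
$u{\left(P,B \right)} = B + 117 P$
$\frac{h{\left(-31 \right)}}{b{\left(103,-212 \right)}} + \frac{u{\left(-24,217 \right)}}{34303} = - \frac{233}{3 \cdot 86} + \frac{217 + 117 \left(-24\right)}{34303} = \left(- \frac{233}{3}\right) \frac{1}{86} + \left(217 - 2808\right) \frac{1}{34303} = - \frac{233}{258} - \frac{2591}{34303} = - \frac{8661077}{8850174}$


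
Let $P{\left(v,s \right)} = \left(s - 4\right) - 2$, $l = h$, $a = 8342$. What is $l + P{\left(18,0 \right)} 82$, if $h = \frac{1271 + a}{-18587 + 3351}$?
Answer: $- \frac{7505725}{15236} \approx -492.63$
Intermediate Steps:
$h = - \frac{9613}{15236}$ ($h = \frac{1271 + 8342}{-18587 + 3351} = \frac{9613}{-15236} = 9613 \left(- \frac{1}{15236}\right) = - \frac{9613}{15236} \approx -0.63094$)
$l = - \frac{9613}{15236} \approx -0.63094$
$P{\left(v,s \right)} = -6 + s$ ($P{\left(v,s \right)} = \left(-4 + s\right) - 2 = -6 + s$)
$l + P{\left(18,0 \right)} 82 = - \frac{9613}{15236} + \left(-6 + 0\right) 82 = - \frac{9613}{15236} - 492 = - \frac{7505725}{15236}$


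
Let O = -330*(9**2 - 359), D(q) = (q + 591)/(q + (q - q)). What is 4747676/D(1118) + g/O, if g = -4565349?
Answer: 162313035338293/52261220 ≈ 3.1058e+6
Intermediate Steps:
D(q) = (591 + q)/q (D(q) = (591 + q)/(q + 0) = (591 + q)/q)
O = 91740 (O = -330*(81 - 359) = -330*(-278) = 91740)
4747676/D(1118) + g/O = 4747676/(((591 + 1118)/1118)) - 4565349/91740 = 4747676/(((1/1118)*1709)) - 4565349*1/91740 = 4747676/(1709/1118) - 1521783/30580 = 4747676*(1118/1709) - 1521783/30580 = 5307901768/1709 - 1521783/30580 = 162313035338293/52261220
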